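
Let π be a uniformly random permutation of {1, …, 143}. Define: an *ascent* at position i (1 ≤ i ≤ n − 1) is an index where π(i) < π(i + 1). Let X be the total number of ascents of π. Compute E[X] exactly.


Write X = Σ X_I over i = 1, …, 142, with X_I the indicator of one ascent.
There are 142 indicators.
For each fixed i, the pair (π(i), π(i+1)) is a uniformly random ordered pair of distinct values from {1, …, 143}; by symmetry P[π(i) < π(i+1)] = 1/2.
By linearity: E[X] = 142 · (1/2) = (143 − 1) · (1/2) = 71 ≈ 71.0000.

E[X] = 71 = 71.0000.


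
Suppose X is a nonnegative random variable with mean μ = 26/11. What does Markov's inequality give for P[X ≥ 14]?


μ = E[X] = 26/11, a = 14.
Markov: P[X ≥ 14] ≤ μ/a = (26/11)/14 = 13/77.
Numerically: ≈ 0.168831.
(Since a = 14 > μ = 2.363636, the bound 13/77 is < 1 and informative.)

P[X ≥ 14] ≤ 13/77 ≈ 0.168831.


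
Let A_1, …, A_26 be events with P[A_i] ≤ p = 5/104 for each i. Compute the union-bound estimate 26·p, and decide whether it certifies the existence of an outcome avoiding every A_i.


Union bound: P[∪_{i=1}^{26} A_i] ≤ Σ_i P[A_i] ≤ 26·p = 26·(5/104) = 5/4.
Numerically: 5/4 ≈ 1.250.
Is 5/4 < 1? NO.
Since the bound 5/4 is ≥ 1, the union bound is uninformative here; it does NOT by itself certify existence.

26·p = 5/4 ≈ 1.250; existence NOT certified by the union bound.


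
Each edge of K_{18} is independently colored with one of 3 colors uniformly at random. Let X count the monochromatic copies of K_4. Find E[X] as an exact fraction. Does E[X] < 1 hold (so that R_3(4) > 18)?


E[X] = C(18, 4) · 3^{1 − 6} = 3060 · 3^{−5} = 3060/243.
As a reduced fraction: E[X] = 340/27 ≈ 12.592593.
Is E[X] < 1? NO.
Since E[X] ≥ 1, the first-moment bound is inconclusive at n = 18; it does NOT by itself certify R_3(4) > 18.

E[X] = 340/27 ≈ 12.592593; E[X] ≥ 1; first-moment method inconclusive here.


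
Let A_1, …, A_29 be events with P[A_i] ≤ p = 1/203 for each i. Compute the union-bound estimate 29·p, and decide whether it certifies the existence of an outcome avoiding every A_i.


Union bound: P[∪_{i=1}^{29} A_i] ≤ Σ_i P[A_i] ≤ 29·p = 29·(1/203) = 1/7.
Numerically: 1/7 ≈ 0.14286.
Is 1/7 < 1? YES.
Since P[∪ A_i] ≤ 1/7 < 1, the complement has P[∩ A_i^c] ≥ 1 − 1/7 = 6/7 > 0, so some outcome avoids every A_i.

29·p = 1/7 ≈ 0.14286; existence CERTIFIED by the union bound.


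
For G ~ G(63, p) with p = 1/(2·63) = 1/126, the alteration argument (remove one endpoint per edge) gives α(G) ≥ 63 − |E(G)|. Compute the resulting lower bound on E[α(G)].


E[|E(G)|] = C(63, 2)·p = 1953 · (1/126) = 31/2.
E[α(G)] ≥ n − E[|E(G)|] = 63 − 31/2 = 95/2.
Numerically: ≈ 47.500.
(This is only a lower bound; the true E[α(G)] may be larger.)

E[α(G)] ≥ 95/2 ≈ 47.500.


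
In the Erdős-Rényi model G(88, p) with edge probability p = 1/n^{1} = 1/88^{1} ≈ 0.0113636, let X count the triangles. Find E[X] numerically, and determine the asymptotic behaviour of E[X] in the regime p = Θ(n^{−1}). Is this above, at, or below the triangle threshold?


Number of potential triangles: C(88, 3) = 109736.
Each occurs with probability p³ ≈ (0.0113636)³ ≈ 1.46741172e-06.
By linearity: E[X] = C(88, 3)·p³ ≈ 109736 · 1.46741172e-06 ≈ 0.161028.
Here α = 1, so p = 1/n is exactly at the triangle threshold p ~ 1/n. Asymptotically E[X] → c³/6 = 1³/6 = 1/6 ≈ 0.166667, a bounded constant. In this regime the triangle count is asymptotically Poisson(c³/6).

E[X] ≈ 0.161028; in regime p = Θ(1/n^{1}) E[X] stays bounded (at the triangle threshold p ~ 1/n).


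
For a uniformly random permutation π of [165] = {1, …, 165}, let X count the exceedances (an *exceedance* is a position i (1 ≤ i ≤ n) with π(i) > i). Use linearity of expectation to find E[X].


Write X = Σ_{i=1}^{165} X_i, where X_i = 1_{π(i) > i}.
For each fixed i, π(i) is uniform over {1, …, 165} (marginal of a uniform permutation), so P[π(i) > i] = (n − i)/n. Summing: Σ_{i=1}^{165} (n − i)/n = (0 + 1 + … + 164)/165 = 165(165 − 1)/(2·165) = (165 − 1)/2.
Hence E[X] = Σ_{i=1}^{165} (165 − i)/165 = 82 ≈ 82.000.

E[X] = 82 = 82.000.


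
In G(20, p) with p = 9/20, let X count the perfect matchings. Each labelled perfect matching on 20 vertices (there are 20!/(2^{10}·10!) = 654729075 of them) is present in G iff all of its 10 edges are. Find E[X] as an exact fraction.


K_20 has 20!/(2^{10}·10!) = 654729075 labelled perfect matchings.
For each such perfect matching H, let X_H = 1 if all 10 edges of H are present in G. Then P[X_H = 1] = p^{10} = (9/20)^{10} = 3486784401/10240000000000.
By linearity: E[X] = Σ_H E[X_H] = 654729075 · p^{10} = 654729075 · 3486784401/10240000000000 = 91315965023646363/409600000000.
Numerically: E[X] ≈ 2.229e+05.

E[X] = 654729075 · (9/20)^{10} = 91315965023646363/409600000000 ≈ 2.229e+05.


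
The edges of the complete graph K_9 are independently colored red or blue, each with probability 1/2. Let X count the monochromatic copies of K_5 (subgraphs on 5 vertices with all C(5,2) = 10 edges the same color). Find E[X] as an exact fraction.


Let X = Σ_S X_S over the C(9, 5) = 126 subsets S of size 5, where X_S = 1 if the K_5 on S is monochromatic.
For a fixed S, the K_5 on S has C(5, 2) = 10 edges. P[all 10 edges red] = (1/2)^10, and likewise for blue, so P[monochromatic] = 2·(1/2)^10 = 2^{1 − 10} = 1/512.
By linearity of expectation: E[X] = C(9, 5) · 2^{1 − 10} = 126 · 1/512 = 63/256.
Numerically: E[X] ≈ 0.2461.

E[X] = C(9,5)·2^(1−C(5,2)) = 63/256 ≈ 0.2461.


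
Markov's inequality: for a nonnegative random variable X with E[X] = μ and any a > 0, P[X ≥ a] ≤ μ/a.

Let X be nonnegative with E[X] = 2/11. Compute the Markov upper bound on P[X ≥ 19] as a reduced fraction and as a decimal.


μ = E[X] = 2/11, a = 19.
Markov: P[X ≥ 19] ≤ μ/a = (2/11)/19 = 2/209.
Numerically: ≈ 0.010.
(Since a = 19 > μ = 0.182, the bound 2/209 is < 1 and informative.)

P[X ≥ 19] ≤ 2/209 ≈ 0.010.


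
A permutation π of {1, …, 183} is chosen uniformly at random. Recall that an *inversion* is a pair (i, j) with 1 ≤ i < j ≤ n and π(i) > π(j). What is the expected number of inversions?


Write X = Σ X_I over the C(183, 2) = 16653 pairs i < j, with X_I the indicator of one inversion.
There are 16653 indicators.
For each fixed pair i < j, the values π(i) and π(j) are two distinct elements of {1, …, 183} in uniformly random order; by symmetry P[π(i) > π(j)] = 1/2.
By linearity: E[X] = 16653 · (1/2) = C(183, 2) · (1/2) = 16653/2 = 16653/2 ≈ 8326.5000.

E[X] = 16653/2 = 8326.5000.


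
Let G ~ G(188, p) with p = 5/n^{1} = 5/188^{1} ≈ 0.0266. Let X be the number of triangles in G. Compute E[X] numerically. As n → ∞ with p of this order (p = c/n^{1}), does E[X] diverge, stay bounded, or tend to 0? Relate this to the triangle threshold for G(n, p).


Number of potential triangles: C(188, 3) = 1089836.
Each occurs with probability p³ ≈ (0.0266)³ ≈ 1.88121e-05.
By linearity: E[X] = C(188, 3)·p³ ≈ 1089836 · 1.88121e-05 ≈ 20.502.
Here α = 1, so p = 5/n is exactly at the triangle threshold p ~ 1/n. Asymptotically E[X] → c³/6 = 5³/6 = 125/6 ≈ 20.833, a bounded constant. In this regime the triangle count is asymptotically Poisson(c³/6).

E[X] ≈ 20.502; in regime p = Θ(1/n^{1}) E[X] stays bounded (at the triangle threshold p ~ 1/n).


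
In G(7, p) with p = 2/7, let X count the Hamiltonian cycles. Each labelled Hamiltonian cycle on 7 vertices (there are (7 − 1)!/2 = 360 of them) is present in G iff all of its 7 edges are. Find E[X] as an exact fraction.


K_7 has (7 − 1)!/2 = 360 labelled Hamiltonian cycles.
For each such Hamiltonian cycle H, let X_H = 1 if all 7 edges of H are present in G. Then P[X_H = 1] = p^{7} = (2/7)^{7} = 128/823543.
Summing the indicators: E[X] = Σ_H E[X_H] = 360 · p^{7} = 360 · 128/823543 = 46080/823543.
Numerically: E[X] ≈ 0.0559534.

E[X] = 360 · (2/7)^{7} = 46080/823543 ≈ 0.0559534.


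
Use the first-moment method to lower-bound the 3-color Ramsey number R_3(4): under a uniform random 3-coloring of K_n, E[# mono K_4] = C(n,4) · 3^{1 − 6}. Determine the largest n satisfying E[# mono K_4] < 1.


We need C(n, 4) · 3^{1 − 6} < 1, i.e. C(n, 4) < 3^{6 − 1} = 243.
Check values of n near the boundary:
  n = 9: C(9, 4) = 126; 126 < 243? YES
  n = 10: C(10, 4) = 210; 210 < 243? YES
  n = 11: C(11, 4) = 330; 330 < 243? NO
  n = 12: C(12, 4) = 495; 495 < 243? NO
  n = 13: C(13, 4) = 715; 715 < 243? NO
The largest n with C(n, 4) < 243 is n = 10 (where E[X] = 70/81 ≈ 0.8641975). Hence R_3(4) > 10, i.e. R_3(4) ≥ 11.

Largest n = 10; hence R_3(4) > 10.


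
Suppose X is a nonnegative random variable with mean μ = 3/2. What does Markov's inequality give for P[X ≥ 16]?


μ = E[X] = 3/2, a = 16.
Markov: P[X ≥ 16] ≤ μ/a = (3/2)/16 = 3/32.
Numerically: ≈ 0.094.
(Since a = 16 > μ = 1.500, the bound 3/32 is < 1 and informative.)

P[X ≥ 16] ≤ 3/32 ≈ 0.094.


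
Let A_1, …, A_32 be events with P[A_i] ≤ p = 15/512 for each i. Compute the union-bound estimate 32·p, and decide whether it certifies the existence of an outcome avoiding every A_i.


Union bound: P[∪_{i=1}^{32} A_i] ≤ Σ_i P[A_i] ≤ 32·p = 32·(15/512) = 15/16.
Numerically: 15/16 ≈ 0.9375000.
Is 15/16 < 1? YES.
Since P[∪ A_i] ≤ 15/16 < 1, the complement has P[∩ A_i^c] ≥ 1 − 15/16 = 1/16 > 0, so some outcome avoids every A_i.

32·p = 15/16 ≈ 0.9375000; existence CERTIFIED by the union bound.


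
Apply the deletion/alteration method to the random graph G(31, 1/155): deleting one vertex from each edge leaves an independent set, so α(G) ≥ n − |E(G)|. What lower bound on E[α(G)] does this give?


E[|E(G)|] = C(31, 2)·p = 465 · (1/155) = 3.
E[α(G)] ≥ n − E[|E(G)|] = 31 − 3 = 28.
Numerically: ≈ 28.000.
(This is only a lower bound; the true E[α(G)] may be larger.)

E[α(G)] ≥ 28 ≈ 28.000.


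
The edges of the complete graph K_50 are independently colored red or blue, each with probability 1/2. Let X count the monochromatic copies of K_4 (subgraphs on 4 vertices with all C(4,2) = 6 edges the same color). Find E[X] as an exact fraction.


Let X = Σ_S X_S over the C(50, 4) = 230300 subsets S of size 4, where X_S = 1 if the K_4 on S is monochromatic.
For a fixed S, the K_4 on S has C(4, 2) = 6 edges. P[all 6 edges red] = (1/2)^6, and likewise for blue, so P[monochromatic] = 2·(1/2)^6 = 2^{1 − 6} = 1/32.
By linearity of expectation: E[X] = C(50, 4) · 2^{1 − 6} = 230300 · 1/32 = 57575/8.
Numerically: E[X] ≈ 7196.8750.

E[X] = C(50,4)·2^(1−C(4,2)) = 57575/8 ≈ 7196.8750.


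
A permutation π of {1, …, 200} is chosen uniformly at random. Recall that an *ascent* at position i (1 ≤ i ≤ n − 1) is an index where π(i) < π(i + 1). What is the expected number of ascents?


Write X = Σ X_I over i = 1, …, 199, with X_I the indicator of one ascent.
There are 199 indicators.
For each fixed i, the pair (π(i), π(i+1)) is a uniformly random ordered pair of distinct values from {1, …, 200}; by symmetry P[π(i) < π(i+1)] = 1/2.
By linearity: E[X] = 199 · (1/2) = (200 − 1) · (1/2) = 199/2 ≈ 99.500000.

E[X] = 199/2 = 99.500000.


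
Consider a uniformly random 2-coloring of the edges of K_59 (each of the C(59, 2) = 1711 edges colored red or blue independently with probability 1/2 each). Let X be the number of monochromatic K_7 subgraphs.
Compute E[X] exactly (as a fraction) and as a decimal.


Let X = Σ_S X_S over the C(59, 7) = 341149446 subsets S of size 7, where X_S = 1 if the K_7 on S is monochromatic.
For a fixed S, the K_7 on S has C(7, 2) = 21 edges. P[all 21 edges red] = (1/2)^21, and likewise for blue, so P[monochromatic] = 2·(1/2)^21 = 2^{1 − 21} = 1/1048576.
By linearity of expectation: E[X] = C(59, 7) · 2^{1 − 21} = 341149446 · 1/1048576 = 170574723/524288.
Numerically: E[X] ≈ 325.3455.

E[X] = C(59,7)·2^(1−C(7,2)) = 170574723/524288 ≈ 325.3455.


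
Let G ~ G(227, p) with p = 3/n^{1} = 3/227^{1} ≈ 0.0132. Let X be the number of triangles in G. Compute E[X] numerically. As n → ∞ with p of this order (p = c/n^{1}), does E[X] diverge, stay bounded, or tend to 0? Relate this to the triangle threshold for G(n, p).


Number of potential triangles: C(227, 3) = 1923825.
Each occurs with probability p³ ≈ (0.0132)³ ≈ 2.30827e-06.
By linearity: E[X] = C(227, 3)·p³ ≈ 1923825 · 2.30827e-06 ≈ 4.441.
Here α = 1, so p = 3/n is exactly at the triangle threshold p ~ 1/n. Asymptotically E[X] → c³/6 = 3³/6 = 9/2 ≈ 4.500, a bounded constant. In this regime the triangle count is asymptotically Poisson(c³/6).

E[X] ≈ 4.441; in regime p = Θ(1/n^{1}) E[X] stays bounded (at the triangle threshold p ~ 1/n).


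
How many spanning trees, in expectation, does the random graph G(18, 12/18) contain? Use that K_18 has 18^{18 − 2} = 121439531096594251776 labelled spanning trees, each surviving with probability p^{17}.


K_18 has 18^{18 − 2} = 121439531096594251776 labelled spanning trees.
For each such spanning tree H, let X_H = 1 if all 17 edges of H are present in G. Then P[X_H = 1] = p^{17} = (2/3)^{17} = 131072/129140163.
By linearity: E[X] = Σ_H E[X_H] = 121439531096594251776 · p^{17} = 121439531096594251776 · 131072/129140163 = 123256172596690944.
Numerically: E[X] ≈ 1.23e+17.

E[X] = 121439531096594251776 · (2/3)^{17} = 123256172596690944 ≈ 1.23e+17.


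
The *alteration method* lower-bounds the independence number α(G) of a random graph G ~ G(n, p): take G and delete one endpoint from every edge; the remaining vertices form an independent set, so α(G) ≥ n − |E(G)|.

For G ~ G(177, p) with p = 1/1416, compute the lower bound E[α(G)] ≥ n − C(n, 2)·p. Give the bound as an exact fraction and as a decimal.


E[|E(G)|] = C(177, 2)·p = 15576 · (1/1416) = 11.
E[α(G)] ≥ n − E[|E(G)|] = 177 − 11 = 166.
Numerically: ≈ 166.000.
(This is only a lower bound; the true E[α(G)] may be larger.)

E[α(G)] ≥ 166 ≈ 166.000.


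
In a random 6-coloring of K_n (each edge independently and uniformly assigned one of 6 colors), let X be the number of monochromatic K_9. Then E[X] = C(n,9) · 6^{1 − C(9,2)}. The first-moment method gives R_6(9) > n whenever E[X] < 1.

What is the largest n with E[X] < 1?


We need C(n, 9) · 6^{1 − 36} < 1, i.e. C(n, 9) < 6^{36 − 1} = 1719070799748422591028658176.
Check values of n near the boundary:
  n = 4407: C(4407, 9) = 1713856532599459170657070050; 1713856532599459170657070050 < 1719070799748422591028658176? YES
  n = 4408: C(4408, 9) = 1717362945146264156457459600; 1717362945146264156457459600 < 1719070799748422591028658176? YES
  n = 4409: C(4409, 9) = 1720875732988608787686577131; 1720875732988608787686577131 < 1719070799748422591028658176? NO
  n = 4410: C(4410, 9) = 1724394906266704102180823710; 1724394906266704102180823710 < 1719070799748422591028658176? NO
  n = 4411: C(4411, 9) = 1727920475134582415883601405; 1727920475134582415883601405 < 1719070799748422591028658176? NO
The largest n with C(n, 9) < 1719070799748422591028658176 is n = 4408 (where E[X] = 35778394690547169926197075/35813974994758803979763712 ≈ 0.999). Hence R_6(9) > 4408, i.e. R_6(9) ≥ 4409.

Largest n = 4408; hence R_6(9) > 4408.


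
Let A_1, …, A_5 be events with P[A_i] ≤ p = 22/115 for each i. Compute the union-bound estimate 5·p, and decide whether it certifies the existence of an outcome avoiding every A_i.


Union bound: P[∪_{i=1}^{5} A_i] ≤ Σ_i P[A_i] ≤ 5·p = 5·(22/115) = 22/23.
Numerically: 22/23 ≈ 0.95652.
Is 22/23 < 1? YES.
Since P[∪ A_i] ≤ 22/23 < 1, the complement has P[∩ A_i^c] ≥ 1 − 22/23 = 1/23 > 0, so some outcome avoids every A_i.

5·p = 22/23 ≈ 0.95652; existence CERTIFIED by the union bound.


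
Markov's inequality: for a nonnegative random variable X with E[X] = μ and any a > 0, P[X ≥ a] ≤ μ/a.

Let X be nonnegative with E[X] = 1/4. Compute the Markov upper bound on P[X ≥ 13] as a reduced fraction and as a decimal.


μ = E[X] = 1/4, a = 13.
Markov: P[X ≥ 13] ≤ μ/a = (1/4)/13 = 1/52.
Numerically: ≈ 0.019231.
(Since a = 13 > μ = 0.250000, the bound 1/52 is < 1 and informative.)

P[X ≥ 13] ≤ 1/52 ≈ 0.019231.


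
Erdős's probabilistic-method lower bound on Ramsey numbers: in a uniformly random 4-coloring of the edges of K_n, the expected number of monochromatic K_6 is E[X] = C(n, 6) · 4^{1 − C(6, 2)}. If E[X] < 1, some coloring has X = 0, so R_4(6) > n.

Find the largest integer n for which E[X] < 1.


We need C(n, 6) · 4^{1 − 15} < 1, i.e. C(n, 6) < 4^{15 − 1} = 268435456.
Check values of n near the boundary:
  n = 75: C(75, 6) = 201359550; 201359550 < 268435456? YES
  n = 76: C(76, 6) = 218618940; 218618940 < 268435456? YES
  n = 77: C(77, 6) = 237093780; 237093780 < 268435456? YES
  n = 78: C(78, 6) = 256851595; 256851595 < 268435456? YES
  n = 79: C(79, 6) = 277962685; 277962685 < 268435456? NO
The largest n with C(n, 6) < 268435456 is n = 78 (where E[X] = 256851595/268435456 ≈ 0.95685). Hence R_4(6) > 78, i.e. R_4(6) ≥ 79.

Largest n = 78; hence R_4(6) > 78.


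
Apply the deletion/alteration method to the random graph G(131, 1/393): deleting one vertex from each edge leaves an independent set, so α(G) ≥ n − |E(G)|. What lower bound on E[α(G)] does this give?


E[|E(G)|] = C(131, 2)·p = 8515 · (1/393) = 65/3.
E[α(G)] ≥ n − E[|E(G)|] = 131 − 65/3 = 328/3.
Numerically: ≈ 109.33333.
(This is only a lower bound; the true E[α(G)] may be larger.)

E[α(G)] ≥ 328/3 ≈ 109.33333.


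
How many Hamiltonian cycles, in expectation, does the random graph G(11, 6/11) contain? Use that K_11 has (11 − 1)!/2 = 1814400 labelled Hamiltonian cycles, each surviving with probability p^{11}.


K_11 has (11 − 1)!/2 = 1814400 labelled Hamiltonian cycles.
For each such Hamiltonian cycle H, let X_H = 1 if all 11 edges of H are present in G. Then P[X_H = 1] = p^{11} = (6/11)^{11} = 362797056/285311670611.
By linearity of expectation: E[X] = Σ_H E[X_H] = 1814400 · p^{11} = 1814400 · 362797056/285311670611 = 658258978406400/285311670611.
Numerically: E[X] ≈ 2307.

E[X] = 1814400 · (6/11)^{11} = 658258978406400/285311670611 ≈ 2307.


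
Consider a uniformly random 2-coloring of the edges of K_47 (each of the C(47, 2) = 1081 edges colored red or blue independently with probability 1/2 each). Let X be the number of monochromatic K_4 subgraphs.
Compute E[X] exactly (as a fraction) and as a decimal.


Let X = Σ_S X_S over the C(47, 4) = 178365 subsets S of size 4, where X_S = 1 if the K_4 on S is monochromatic.
For a fixed S, the K_4 on S has C(4, 2) = 6 edges. P[all 6 edges red] = (1/2)^6, and likewise for blue, so P[monochromatic] = 2·(1/2)^6 = 2^{1 − 6} = 1/32.
By linearity: E[X] = C(47, 4) · 2^{1 − 6} = 178365 · 1/32 = 178365/32.
Numerically: E[X] ≈ 5573.906250.

E[X] = C(47,4)·2^(1−C(4,2)) = 178365/32 ≈ 5573.906250.


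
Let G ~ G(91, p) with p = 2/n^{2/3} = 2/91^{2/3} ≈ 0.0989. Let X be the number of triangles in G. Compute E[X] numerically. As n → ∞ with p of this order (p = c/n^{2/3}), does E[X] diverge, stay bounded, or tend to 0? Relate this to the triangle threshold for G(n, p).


Number of potential triangles: C(91, 3) = 121485.
Each occurs with probability p³ ≈ (0.0989)³ ≈ 9.66067e-04.
By linearity: E[X] = C(91, 3)·p³ ≈ 121485 · 9.66067e-04 ≈ 117.363.
Since α = 2/3 < 1, p = c/n^{2/3} ≫ 1/n is above the triangle threshold p ~ 1/n. Asymptotically E[X] ~ (c³/6)·n^{3(1−α)} = (2³/6)·n^{1} → ∞; triangles are abundant w.h.p.

E[X] ≈ 117.363; in regime p = Θ(1/n^{2/3}) E[X] diverges (above the triangle threshold p ~ 1/n).


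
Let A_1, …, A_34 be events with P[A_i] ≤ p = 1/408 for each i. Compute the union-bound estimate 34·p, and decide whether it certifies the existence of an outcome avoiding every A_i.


Union bound: P[∪_{i=1}^{34} A_i] ≤ Σ_i P[A_i] ≤ 34·p = 34·(1/408) = 1/12.
Numerically: 1/12 ≈ 0.08333.
Is 1/12 < 1? YES.
Since P[∪ A_i] ≤ 1/12 < 1, the complement has P[∩ A_i^c] ≥ 1 − 1/12 = 11/12 > 0, so some outcome avoids every A_i.

34·p = 1/12 ≈ 0.08333; existence CERTIFIED by the union bound.


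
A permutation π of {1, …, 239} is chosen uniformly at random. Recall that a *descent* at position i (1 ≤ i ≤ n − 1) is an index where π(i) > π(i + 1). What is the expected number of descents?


Write X = Σ X_I over i = 1, …, 238, with X_I the indicator of one descent.
There are 238 indicators.
For each fixed i, the pair (π(i), π(i+1)) is a uniformly random ordered pair of distinct values from {1, …, 239}; by symmetry P[π(i) > π(i+1)] = 1/2.
By linearity: E[X] = 238 · (1/2) = (239 − 1) · (1/2) = 119 ≈ 119.000.

E[X] = 119 = 119.000.


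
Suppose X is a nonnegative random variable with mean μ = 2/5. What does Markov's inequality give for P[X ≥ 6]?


μ = E[X] = 2/5, a = 6.
Markov: P[X ≥ 6] ≤ μ/a = (2/5)/6 = 1/15.
Numerically: ≈ 0.0667.
(Since a = 6 > μ = 0.4000, the bound 1/15 is < 1 and informative.)

P[X ≥ 6] ≤ 1/15 ≈ 0.0667.


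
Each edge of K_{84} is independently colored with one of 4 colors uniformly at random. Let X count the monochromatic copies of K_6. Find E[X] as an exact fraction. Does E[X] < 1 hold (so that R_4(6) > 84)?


E[X] = C(84, 6) · 4^{1 − 15} = 406481544 · 4^{−14} = 406481544/268435456.
As a reduced fraction: E[X] = 50810193/33554432 ≈ 1.51426.
Is E[X] < 1? NO.
Since E[X] ≥ 1, the first-moment bound is inconclusive at n = 84; it does NOT by itself certify R_4(6) > 84.

E[X] = 50810193/33554432 ≈ 1.51426; E[X] ≥ 1; first-moment method inconclusive here.


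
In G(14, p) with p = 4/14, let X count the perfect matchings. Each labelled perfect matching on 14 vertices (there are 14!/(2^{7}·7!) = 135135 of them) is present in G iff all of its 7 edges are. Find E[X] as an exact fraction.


K_14 has 14!/(2^{7}·7!) = 135135 labelled perfect matchings.
For each such perfect matching H, let X_H = 1 if all 7 edges of H are present in G. Then P[X_H = 1] = p^{7} = (2/7)^{7} = 128/823543.
By linearity of expectation: E[X] = Σ_H E[X_H] = 135135 · p^{7} = 135135 · 128/823543 = 2471040/117649.
Numerically: E[X] ≈ 21.

E[X] = 135135 · (2/7)^{7} = 2471040/117649 ≈ 21.


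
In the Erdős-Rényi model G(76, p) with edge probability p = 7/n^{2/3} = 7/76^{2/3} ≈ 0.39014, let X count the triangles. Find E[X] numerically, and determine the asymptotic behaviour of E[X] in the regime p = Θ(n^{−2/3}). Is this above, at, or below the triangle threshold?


Number of potential triangles: C(76, 3) = 70300.
Each occurs with probability p³ ≈ (0.39014)³ ≈ 5.9383657e-02.
By linearity: E[X] = C(76, 3)·p³ ≈ 70300 · 5.9383657e-02 ≈ 4174.67105.
Since α = 2/3 < 1, p = c/n^{2/3} ≫ 1/n is above the triangle threshold p ~ 1/n. Asymptotically E[X] ~ (c³/6)·n^{3(1−α)} = (7³/6)·n^{1} → ∞; triangles are abundant w.h.p.

E[X] ≈ 4174.67105; in regime p = Θ(1/n^{2/3}) E[X] diverges (above the triangle threshold p ~ 1/n).


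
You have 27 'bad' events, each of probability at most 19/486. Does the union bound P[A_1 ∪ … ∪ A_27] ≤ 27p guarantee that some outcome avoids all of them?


Union bound: P[∪_{i=1}^{27} A_i] ≤ Σ_i P[A_i] ≤ 27·p = 27·(19/486) = 19/18.
Numerically: 19/18 ≈ 1.056.
Is 19/18 < 1? NO.
Since the bound 19/18 is ≥ 1, the union bound is uninformative here; it does NOT by itself certify existence.

27·p = 19/18 ≈ 1.056; existence NOT certified by the union bound.


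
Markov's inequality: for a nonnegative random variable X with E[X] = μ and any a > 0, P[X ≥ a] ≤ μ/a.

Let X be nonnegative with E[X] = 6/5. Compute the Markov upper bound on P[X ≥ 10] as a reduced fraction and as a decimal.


μ = E[X] = 6/5, a = 10.
Markov: P[X ≥ 10] ≤ μ/a = (6/5)/10 = 3/25.
Numerically: ≈ 0.12000.
(Since a = 10 > μ = 1.20000, the bound 3/25 is < 1 and informative.)

P[X ≥ 10] ≤ 3/25 ≈ 0.12000.


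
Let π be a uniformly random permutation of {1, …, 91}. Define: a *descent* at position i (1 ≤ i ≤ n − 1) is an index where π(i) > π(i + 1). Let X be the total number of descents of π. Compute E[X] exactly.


Write X = Σ X_I over i = 1, …, 90, with X_I the indicator of one descent.
There are 90 indicators.
For each fixed i, the pair (π(i), π(i+1)) is a uniformly random ordered pair of distinct values from {1, …, 91}; by symmetry P[π(i) > π(i+1)] = 1/2.
By linearity: E[X] = 90 · (1/2) = (91 − 1) · (1/2) = 45 ≈ 45.00000.

E[X] = 45 = 45.00000.


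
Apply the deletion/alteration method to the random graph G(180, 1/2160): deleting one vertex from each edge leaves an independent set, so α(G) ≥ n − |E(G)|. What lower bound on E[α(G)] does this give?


E[|E(G)|] = C(180, 2)·p = 16110 · (1/2160) = 179/24.
E[α(G)] ≥ n − E[|E(G)|] = 180 − 179/24 = 4141/24.
Numerically: ≈ 172.5417.
(This is only a lower bound; the true E[α(G)] may be larger.)

E[α(G)] ≥ 4141/24 ≈ 172.5417.


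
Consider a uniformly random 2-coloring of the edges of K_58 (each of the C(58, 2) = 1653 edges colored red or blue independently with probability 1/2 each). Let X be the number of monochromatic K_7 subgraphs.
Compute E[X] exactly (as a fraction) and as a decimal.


Let X = Σ_S X_S over the C(58, 7) = 300674088 subsets S of size 7, where X_S = 1 if the K_7 on S is monochromatic.
For a fixed S, the K_7 on S has C(7, 2) = 21 edges. P[all 21 edges red] = (1/2)^21, and likewise for blue, so P[monochromatic] = 2·(1/2)^21 = 2^{1 − 21} = 1/1048576.
Summing: E[X] = C(58, 7) · 2^{1 − 21} = 300674088 · 1/1048576 = 37584261/131072.
Numerically: E[X] ≈ 286.745.

E[X] = C(58,7)·2^(1−C(7,2)) = 37584261/131072 ≈ 286.745.


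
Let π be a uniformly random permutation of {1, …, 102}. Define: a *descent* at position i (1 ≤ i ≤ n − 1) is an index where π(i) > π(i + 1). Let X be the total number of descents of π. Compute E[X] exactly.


Write X = Σ X_I over i = 1, …, 101, with X_I the indicator of one descent.
There are 101 indicators.
For each fixed i, the pair (π(i), π(i+1)) is a uniformly random ordered pair of distinct values from {1, …, 102}; by symmetry P[π(i) > π(i+1)] = 1/2.
By linearity: E[X] = 101 · (1/2) = (102 − 1) · (1/2) = 101/2 ≈ 50.500.

E[X] = 101/2 = 50.500.


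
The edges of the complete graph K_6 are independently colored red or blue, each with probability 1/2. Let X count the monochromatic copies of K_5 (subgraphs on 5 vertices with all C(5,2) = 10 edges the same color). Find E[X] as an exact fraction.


Let X = Σ_S X_S over the C(6, 5) = 6 subsets S of size 5, where X_S = 1 if the K_5 on S is monochromatic.
For a fixed S, the K_5 on S has C(5, 2) = 10 edges. P[all 10 edges red] = (1/2)^10, and likewise for blue, so P[monochromatic] = 2·(1/2)^10 = 2^{1 − 10} = 1/512.
By linearity: E[X] = C(6, 5) · 2^{1 − 10} = 6 · 1/512 = 3/256.
Numerically: E[X] ≈ 0.0117.

E[X] = C(6,5)·2^(1−C(5,2)) = 3/256 ≈ 0.0117.


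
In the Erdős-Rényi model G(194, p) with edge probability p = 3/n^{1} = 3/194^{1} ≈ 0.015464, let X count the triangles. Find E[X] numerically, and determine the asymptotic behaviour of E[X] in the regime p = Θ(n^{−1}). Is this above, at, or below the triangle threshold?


Number of potential triangles: C(194, 3) = 1198144.
Each occurs with probability p³ ≈ (0.015464)³ ≈ 3.6979291e-06.
By linearity: E[X] = C(194, 3)·p³ ≈ 1198144 · 3.6979291e-06 ≈ 4.43065.
Here α = 1, so p = 3/n is exactly at the triangle threshold p ~ 1/n. Asymptotically E[X] → c³/6 = 3³/6 = 9/2 ≈ 4.50000, a bounded constant. In this regime the triangle count is asymptotically Poisson(c³/6).

E[X] ≈ 4.43065; in regime p = Θ(1/n^{1}) E[X] stays bounded (at the triangle threshold p ~ 1/n).


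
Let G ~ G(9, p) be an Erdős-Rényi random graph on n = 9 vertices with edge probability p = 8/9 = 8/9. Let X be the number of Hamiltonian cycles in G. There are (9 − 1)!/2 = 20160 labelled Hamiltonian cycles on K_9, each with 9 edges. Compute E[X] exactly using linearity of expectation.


K_9 has (9 − 1)!/2 = 20160 labelled Hamiltonian cycles.
For each such Hamiltonian cycle H, let X_H = 1 if all 9 edges of H are present in G. Then P[X_H = 1] = p^{9} = (8/9)^{9} = 134217728/387420489.
By linearity: E[X] = Σ_H E[X_H] = 20160 · p^{9} = 20160 · 134217728/387420489 = 300647710720/43046721.
Numerically: E[X] ≈ 6984.22.

E[X] = 20160 · (8/9)^{9} = 300647710720/43046721 ≈ 6984.22.


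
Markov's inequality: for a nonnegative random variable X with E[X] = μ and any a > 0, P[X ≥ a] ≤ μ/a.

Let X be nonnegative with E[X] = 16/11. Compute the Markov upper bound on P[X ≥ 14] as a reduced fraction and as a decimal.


μ = E[X] = 16/11, a = 14.
Markov: P[X ≥ 14] ≤ μ/a = (16/11)/14 = 8/77.
Numerically: ≈ 0.1039.
(Since a = 14 > μ = 1.4545, the bound 8/77 is < 1 and informative.)

P[X ≥ 14] ≤ 8/77 ≈ 0.1039.


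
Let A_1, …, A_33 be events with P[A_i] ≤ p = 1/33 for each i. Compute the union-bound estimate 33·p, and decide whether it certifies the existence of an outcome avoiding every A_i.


Union bound: P[∪_{i=1}^{33} A_i] ≤ Σ_i P[A_i] ≤ 33·p = 33·(1/33) = 1.
Numerically: 1 ≈ 1.000000.
Is 1 < 1? NO.
Since the bound 1 is ≥ 1, the union bound is uninformative here; it does NOT by itself certify existence.

33·p = 1 ≈ 1.000000; existence NOT certified by the union bound.


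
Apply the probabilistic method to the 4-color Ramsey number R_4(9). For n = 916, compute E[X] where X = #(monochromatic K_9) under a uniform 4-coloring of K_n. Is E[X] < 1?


E[X] = C(916, 9) · 4^{1 − 36} = 1202748565202942340440 · 4^{−35} = 1202748565202942340440/1180591620717411303424.
As a reduced fraction: E[X] = 150343570650367792555/147573952589676412928 ≈ 1.019.
Is E[X] < 1? NO.
Since E[X] ≥ 1, the first-moment bound is inconclusive at n = 916; it does NOT by itself certify R_4(9) > 916.

E[X] = 150343570650367792555/147573952589676412928 ≈ 1.019; E[X] ≥ 1; first-moment method inconclusive here.


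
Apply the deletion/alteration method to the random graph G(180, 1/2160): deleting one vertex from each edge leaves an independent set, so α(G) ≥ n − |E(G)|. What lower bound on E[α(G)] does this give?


E[|E(G)|] = C(180, 2)·p = 16110 · (1/2160) = 179/24.
E[α(G)] ≥ n − E[|E(G)|] = 180 − 179/24 = 4141/24.
Numerically: ≈ 172.54167.
(This is only a lower bound; the true E[α(G)] may be larger.)

E[α(G)] ≥ 4141/24 ≈ 172.54167.


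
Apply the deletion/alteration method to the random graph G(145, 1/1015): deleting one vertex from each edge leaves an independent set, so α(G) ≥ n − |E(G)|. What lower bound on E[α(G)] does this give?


E[|E(G)|] = C(145, 2)·p = 10440 · (1/1015) = 72/7.
E[α(G)] ≥ n − E[|E(G)|] = 145 − 72/7 = 943/7.
Numerically: ≈ 134.7143.
(This is only a lower bound; the true E[α(G)] may be larger.)

E[α(G)] ≥ 943/7 ≈ 134.7143.


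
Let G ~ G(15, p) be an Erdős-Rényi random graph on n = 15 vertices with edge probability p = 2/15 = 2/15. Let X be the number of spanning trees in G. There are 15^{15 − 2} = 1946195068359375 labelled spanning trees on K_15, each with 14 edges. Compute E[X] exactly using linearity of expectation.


K_15 has 15^{15 − 2} = 1946195068359375 labelled spanning trees.
For each such spanning tree H, let X_H = 1 if all 14 edges of H are present in G. Then P[X_H = 1] = p^{14} = (2/15)^{14} = 16384/29192926025390625.
By linearity: E[X] = Σ_H E[X_H] = 1946195068359375 · p^{14} = 1946195068359375 · 16384/29192926025390625 = 16384/15.
Numerically: E[X] ≈ 1.09e+03.

E[X] = 1946195068359375 · (2/15)^{14} = 16384/15 ≈ 1.09e+03.


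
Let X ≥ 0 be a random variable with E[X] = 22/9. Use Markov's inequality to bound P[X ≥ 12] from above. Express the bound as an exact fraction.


μ = E[X] = 22/9, a = 12.
Markov: P[X ≥ 12] ≤ μ/a = (22/9)/12 = 11/54.
Numerically: ≈ 0.20370.
(Since a = 12 > μ = 2.44444, the bound 11/54 is < 1 and informative.)

P[X ≥ 12] ≤ 11/54 ≈ 0.20370.


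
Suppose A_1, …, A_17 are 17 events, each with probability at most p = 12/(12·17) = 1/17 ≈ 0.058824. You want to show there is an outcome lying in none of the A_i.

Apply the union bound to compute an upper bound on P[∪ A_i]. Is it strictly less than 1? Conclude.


Union bound: P[∪_{i=1}^{17} A_i] ≤ Σ_i P[A_i] ≤ 17·p = 17·(1/17) = 1.
Numerically: 1 ≈ 1.000000.
Is 1 < 1? NO.
Since the bound 1 is ≥ 1, the union bound is uninformative here; it does NOT by itself certify existence.

17·p = 1 ≈ 1.000000; existence NOT certified by the union bound.


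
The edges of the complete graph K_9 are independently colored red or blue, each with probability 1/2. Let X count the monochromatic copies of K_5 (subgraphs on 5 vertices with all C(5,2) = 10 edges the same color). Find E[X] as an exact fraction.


Let X = Σ_S X_S over the C(9, 5) = 126 subsets S of size 5, where X_S = 1 if the K_5 on S is monochromatic.
For a fixed S, the K_5 on S has C(5, 2) = 10 edges. P[all 10 edges red] = (1/2)^10, and likewise for blue, so P[monochromatic] = 2·(1/2)^10 = 2^{1 − 10} = 1/512.
By linearity: E[X] = C(9, 5) · 2^{1 − 10} = 126 · 1/512 = 63/256.
Numerically: E[X] ≈ 0.24609.

E[X] = C(9,5)·2^(1−C(5,2)) = 63/256 ≈ 0.24609.


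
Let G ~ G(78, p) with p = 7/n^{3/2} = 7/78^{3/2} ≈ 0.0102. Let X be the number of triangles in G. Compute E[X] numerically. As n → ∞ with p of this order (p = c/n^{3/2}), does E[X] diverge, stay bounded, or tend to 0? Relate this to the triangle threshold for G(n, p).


Number of potential triangles: C(78, 3) = 76076.
Each occurs with probability p³ ≈ (0.0102)³ ≈ 1.04922e-06.
By linearity: E[X] = C(78, 3)·p³ ≈ 76076 · 1.04922e-06 ≈ 0.080.
Since α = 3/2 > 1, p = c/n^{3/2} = o(1/n) is below the triangle threshold p ~ 1/n. Asymptotically E[X] ~ (c³/6)·n^{3(1−α)} = (7³/6)·n^{-1.5} → 0, so by Markov's inequality G has no triangles w.h.p.

E[X] ≈ 0.080; in regime p = Θ(1/n^{3/2}) E[X] tends to 0 (below the triangle threshold p ~ 1/n).


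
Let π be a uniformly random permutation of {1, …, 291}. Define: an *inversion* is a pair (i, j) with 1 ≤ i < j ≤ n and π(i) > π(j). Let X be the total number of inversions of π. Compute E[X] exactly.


Write X = Σ X_I over the C(291, 2) = 42195 pairs i < j, with X_I the indicator of one inversion.
There are 42195 indicators.
For each fixed pair i < j, the values π(i) and π(j) are two distinct elements of {1, …, 291} in uniformly random order; by symmetry P[π(i) > π(j)] = 1/2.
By linearity: E[X] = 42195 · (1/2) = C(291, 2) · (1/2) = 42195/2 = 42195/2 ≈ 21097.5000.

E[X] = 42195/2 = 21097.5000.


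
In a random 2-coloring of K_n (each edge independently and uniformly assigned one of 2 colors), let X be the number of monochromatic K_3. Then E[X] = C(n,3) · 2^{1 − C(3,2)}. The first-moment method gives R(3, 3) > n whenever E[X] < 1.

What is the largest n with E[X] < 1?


We need C(n, 3) · 2^{1 − 3} < 1, i.e. C(n, 3) < 2^{3 − 1} = 4.
Check values of n near the boundary:
  n = 3: C(3, 3) = 1; 1 < 4? YES
  n = 4: C(4, 3) = 4; 4 < 4? NO
  n = 5: C(5, 3) = 10; 10 < 4? NO
The largest n with C(n, 3) < 4 is n = 3 (where E[X] = 1/4 ≈ 0.250). Hence R(3, 3) > 3, i.e. R(3, 3) ≥ 4.

Largest n = 3; hence R(3, 3) > 3.


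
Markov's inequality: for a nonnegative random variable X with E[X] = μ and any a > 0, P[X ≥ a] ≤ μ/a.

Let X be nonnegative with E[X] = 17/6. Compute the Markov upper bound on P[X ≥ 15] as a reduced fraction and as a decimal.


μ = E[X] = 17/6, a = 15.
Markov: P[X ≥ 15] ≤ μ/a = (17/6)/15 = 17/90.
Numerically: ≈ 0.18889.
(Since a = 15 > μ = 2.83333, the bound 17/90 is < 1 and informative.)

P[X ≥ 15] ≤ 17/90 ≈ 0.18889.


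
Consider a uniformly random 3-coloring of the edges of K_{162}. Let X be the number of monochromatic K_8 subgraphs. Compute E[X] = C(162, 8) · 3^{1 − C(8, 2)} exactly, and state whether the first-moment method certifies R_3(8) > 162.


E[X] = C(162, 8) · 3^{1 − 28} = 9870758125020 · 3^{−27} = 9870758125020/7625597484987.
As a reduced fraction: E[X] = 121861211420/94143178827 ≈ 1.294424.
Is E[X] < 1? NO.
Since E[X] ≥ 1, the first-moment bound is inconclusive at n = 162; it does NOT by itself certify R_3(8) > 162.

E[X] = 121861211420/94143178827 ≈ 1.294424; E[X] ≥ 1; first-moment method inconclusive here.


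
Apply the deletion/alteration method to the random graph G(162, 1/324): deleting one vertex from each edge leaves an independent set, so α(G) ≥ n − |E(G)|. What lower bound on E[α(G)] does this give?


E[|E(G)|] = C(162, 2)·p = 13041 · (1/324) = 161/4.
E[α(G)] ≥ n − E[|E(G)|] = 162 − 161/4 = 487/4.
Numerically: ≈ 121.7500.
(This is only a lower bound; the true E[α(G)] may be larger.)

E[α(G)] ≥ 487/4 ≈ 121.7500.


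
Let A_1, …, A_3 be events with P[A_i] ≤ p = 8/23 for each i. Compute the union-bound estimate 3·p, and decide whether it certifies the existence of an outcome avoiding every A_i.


Union bound: P[∪_{i=1}^{3} A_i] ≤ Σ_i P[A_i] ≤ 3·p = 3·(8/23) = 24/23.
Numerically: 24/23 ≈ 1.043.
Is 24/23 < 1? NO.
Since the bound 24/23 is ≥ 1, the union bound is uninformative here; it does NOT by itself certify existence.

3·p = 24/23 ≈ 1.043; existence NOT certified by the union bound.


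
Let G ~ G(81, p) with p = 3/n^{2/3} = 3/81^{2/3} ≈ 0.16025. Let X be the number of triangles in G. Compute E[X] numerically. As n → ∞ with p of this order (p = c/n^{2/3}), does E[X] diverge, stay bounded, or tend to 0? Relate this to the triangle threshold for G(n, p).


Number of potential triangles: C(81, 3) = 85320.
Each occurs with probability p³ ≈ (0.16025)³ ≈ 4.11522634e-03.
By linearity: E[X] = C(81, 3)·p³ ≈ 85320 · 4.11522634e-03 ≈ 351.111111.
Since α = 2/3 < 1, p = c/n^{2/3} ≫ 1/n is above the triangle threshold p ~ 1/n. Asymptotically E[X] ~ (c³/6)·n^{3(1−α)} = (3³/6)·n^{1} → ∞; triangles are abundant w.h.p.

E[X] ≈ 351.111111; in regime p = Θ(1/n^{2/3}) E[X] diverges (above the triangle threshold p ~ 1/n).


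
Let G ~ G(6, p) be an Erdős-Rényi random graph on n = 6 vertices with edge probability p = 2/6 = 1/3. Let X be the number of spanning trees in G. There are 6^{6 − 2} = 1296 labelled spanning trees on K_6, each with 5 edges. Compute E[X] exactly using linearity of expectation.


K_6 has 6^{6 − 2} = 1296 labelled spanning trees.
For each such spanning tree H, let X_H = 1 if all 5 edges of H are present in G. Then P[X_H = 1] = p^{5} = (1/3)^{5} = 1/243.
By linearity: E[X] = Σ_H E[X_H] = 1296 · p^{5} = 1296 · 1/243 = 16/3.
Numerically: E[X] ≈ 5.3333.

E[X] = 1296 · (1/3)^{5} = 16/3 ≈ 5.3333.


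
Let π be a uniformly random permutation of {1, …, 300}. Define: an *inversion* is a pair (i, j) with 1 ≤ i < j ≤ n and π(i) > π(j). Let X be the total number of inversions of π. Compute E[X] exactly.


Write X = Σ X_I over the C(300, 2) = 44850 pairs i < j, with X_I the indicator of one inversion.
There are 44850 indicators.
For each fixed pair i < j, the values π(i) and π(j) are two distinct elements of {1, …, 300} in uniformly random order; by symmetry P[π(i) > π(j)] = 1/2.
By linearity: E[X] = 44850 · (1/2) = C(300, 2) · (1/2) = 44850/2 = 22425 ≈ 22425.0000.

E[X] = 22425 = 22425.0000.


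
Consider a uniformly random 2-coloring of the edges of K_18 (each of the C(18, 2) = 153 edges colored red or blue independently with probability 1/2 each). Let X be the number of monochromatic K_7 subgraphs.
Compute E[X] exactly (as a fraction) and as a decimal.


Let X = Σ_S X_S over the C(18, 7) = 31824 subsets S of size 7, where X_S = 1 if the K_7 on S is monochromatic.
For a fixed S, the K_7 on S has C(7, 2) = 21 edges. P[all 21 edges red] = (1/2)^21, and likewise for blue, so P[monochromatic] = 2·(1/2)^21 = 2^{1 − 21} = 1/1048576.
Summing: E[X] = C(18, 7) · 2^{1 − 21} = 31824 · 1/1048576 = 1989/65536.
Numerically: E[X] ≈ 0.0303.

E[X] = C(18,7)·2^(1−C(7,2)) = 1989/65536 ≈ 0.0303.
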